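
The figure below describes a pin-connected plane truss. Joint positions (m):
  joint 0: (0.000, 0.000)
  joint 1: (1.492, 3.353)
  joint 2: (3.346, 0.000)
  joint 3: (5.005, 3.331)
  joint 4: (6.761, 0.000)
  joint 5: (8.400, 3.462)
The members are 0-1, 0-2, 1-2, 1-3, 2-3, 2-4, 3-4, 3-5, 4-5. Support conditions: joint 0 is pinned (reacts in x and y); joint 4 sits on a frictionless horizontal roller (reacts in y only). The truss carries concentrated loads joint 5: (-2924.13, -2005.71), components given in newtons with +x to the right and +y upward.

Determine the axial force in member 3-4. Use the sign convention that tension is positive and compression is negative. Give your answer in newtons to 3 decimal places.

1055.249

N=6 nodes, M=9 members, R=3 reactions → 2N=12, M+R=12
member 0 (0-1): L=3.6700, (cx,cy)=(0.4065,0.9136)
member 1 (0-2): L=3.3460, (cx,cy)=(1.0000,0.0000)
member 2 (1-2): L=3.8314, (cx,cy)=(0.4839,-0.8751)
member 3 (1-3): L=3.5131, (cx,cy)=(1.0000,-0.0063)
member 4 (2-3): L=3.7213, (cx,cy)=(0.4458,0.8951)
member 5 (2-4): L=3.4150, (cx,cy)=(1.0000,0.0000)
member 6 (3-4): L=3.7655, (cx,cy)=(0.4663,-0.8846)
member 7 (3-5): L=3.3975, (cx,cy)=(0.9993,0.0386)
member 8 (4-5): L=3.8304, (cx,cy)=(0.4279,0.9038)
solve A·x = −loads:
  F[0-1] = -1106.6713 N (compression)
  F[0-2] = -2474.2206 N (compression)
  F[1-2] = +1162.6076 N (tension)
  F[1-3] = -1012.5050 N (compression)
  F[2-3] = -1136.6355 N (compression)
  F[2-4] = -1404.9149 N (compression)
  F[3-4] = +1055.2494 N (tension)
  F[3-5] = -2012.8141 N (compression)
  F[4-5] = -2133.2605 N (compression)
  Rx@0 = +2924.1300 N
  Ry@0 = +1011.0900 N
  Ry@4 = +994.6200 N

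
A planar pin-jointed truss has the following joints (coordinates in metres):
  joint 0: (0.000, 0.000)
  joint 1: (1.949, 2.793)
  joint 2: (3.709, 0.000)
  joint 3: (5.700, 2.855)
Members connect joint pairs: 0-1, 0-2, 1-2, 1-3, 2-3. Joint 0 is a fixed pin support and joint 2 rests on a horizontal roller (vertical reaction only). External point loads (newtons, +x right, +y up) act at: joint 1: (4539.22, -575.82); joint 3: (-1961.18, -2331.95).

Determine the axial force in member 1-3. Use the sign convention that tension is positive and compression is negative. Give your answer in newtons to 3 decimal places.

-338.893

N=4 nodes, M=5 members, R=3 reactions → 2N=8, M+R=8
member 0 (0-1): L=3.4058, (cx,cy)=(0.5723,0.8201)
member 1 (0-2): L=3.7090, (cx,cy)=(1.0000,0.0000)
member 2 (1-2): L=3.3013, (cx,cy)=(0.5331,-0.8460)
member 3 (1-3): L=3.7515, (cx,cy)=(0.9999,0.0165)
member 4 (2-3): L=3.4807, (cx,cy)=(0.5720,0.8202)
solve A·x = −loads:
  F[0-1] = +3520.5714 N (tension)
  F[0-2] = +563.3590 N (tension)
  F[1-2] = -4099.7623 N (compression)
  F[1-3] = -338.8931 N (compression)
  F[2-3] = -2836.1710 N (compression)
  Rx@0 = -2578.0400 N
  Ry@0 = -2887.1237 N
  Ry@2 = +5794.8937 N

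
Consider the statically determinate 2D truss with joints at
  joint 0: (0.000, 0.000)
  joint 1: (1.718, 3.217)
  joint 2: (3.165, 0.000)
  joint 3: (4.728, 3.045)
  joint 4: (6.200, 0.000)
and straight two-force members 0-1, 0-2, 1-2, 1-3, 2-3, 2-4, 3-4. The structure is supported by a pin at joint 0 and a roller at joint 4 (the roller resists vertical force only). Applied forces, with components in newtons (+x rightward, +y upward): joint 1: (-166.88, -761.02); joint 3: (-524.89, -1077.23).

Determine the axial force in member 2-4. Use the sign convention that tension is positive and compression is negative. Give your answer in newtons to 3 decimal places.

N=5 nodes, M=7 members, R=3 reactions → 2N=10, M+R=10
member 0 (0-1): L=3.6470, (cx,cy)=(0.4711,0.8821)
member 1 (0-2): L=3.1650, (cx,cy)=(1.0000,0.0000)
member 2 (1-2): L=3.5274, (cx,cy)=(0.4102,-0.9120)
member 3 (1-3): L=3.0149, (cx,cy)=(0.9984,-0.0570)
member 4 (2-3): L=3.4227, (cx,cy)=(0.4567,0.8896)
member 5 (2-4): L=3.0350, (cx,cy)=(1.0000,0.0000)
member 6 (3-4): L=3.3821, (cx,cy)=(0.4352,-0.9003)
solve A·x = −loads:
  F[0-1] = -1304.0288 N (compression)
  F[0-2] = -77.4785 N (compression)
  F[1-2] = +466.8544 N (tension)
  F[1-3] = -639.9628 N (compression)
  F[2-3] = -478.5810 N (compression)
  F[2-4] = +332.5768 N (tension)
  F[3-4] = -764.1428 N (compression)
  Rx@0 = +691.7700 N
  Ry@0 = +1150.2770 N
  Ry@4 = +687.9730 N

332.577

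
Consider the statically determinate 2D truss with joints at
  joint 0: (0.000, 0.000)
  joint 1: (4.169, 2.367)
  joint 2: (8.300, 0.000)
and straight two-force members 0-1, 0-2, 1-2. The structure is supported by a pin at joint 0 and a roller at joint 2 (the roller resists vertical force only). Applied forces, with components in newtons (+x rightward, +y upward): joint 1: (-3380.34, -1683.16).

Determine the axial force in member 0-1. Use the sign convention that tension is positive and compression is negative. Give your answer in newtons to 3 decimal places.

N=3 nodes, M=3 members, R=3 reactions → 2N=6, M+R=6
member 0 (0-1): L=4.7941, (cx,cy)=(0.8696,0.4937)
member 1 (0-2): L=8.3000, (cx,cy)=(1.0000,0.0000)
member 2 (1-2): L=4.7611, (cx,cy)=(0.8677,-0.4972)
solve A·x = −loads:
  F[0-1] = -3649.2055 N (compression)
  F[0-2] = -206.9423 N (compression)
  F[1-2] = +238.5060 N (tension)
  Rx@0 = +3380.3400 N
  Ry@0 = +1801.7348 N
  Ry@2 = -118.5748 N

-3649.206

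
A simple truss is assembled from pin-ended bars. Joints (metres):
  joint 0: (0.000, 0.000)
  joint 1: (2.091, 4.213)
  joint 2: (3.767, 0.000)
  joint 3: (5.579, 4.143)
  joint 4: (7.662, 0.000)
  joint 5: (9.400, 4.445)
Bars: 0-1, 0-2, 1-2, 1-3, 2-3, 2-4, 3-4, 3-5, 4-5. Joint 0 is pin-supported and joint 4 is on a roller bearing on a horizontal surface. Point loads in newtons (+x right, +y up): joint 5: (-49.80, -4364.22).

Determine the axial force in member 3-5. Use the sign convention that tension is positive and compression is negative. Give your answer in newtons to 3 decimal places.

N=6 nodes, M=9 members, R=3 reactions → 2N=12, M+R=12
member 0 (0-1): L=4.7034, (cx,cy)=(0.4446,0.8957)
member 1 (0-2): L=3.7670, (cx,cy)=(1.0000,0.0000)
member 2 (1-2): L=4.5341, (cx,cy)=(0.3696,-0.9292)
member 3 (1-3): L=3.4887, (cx,cy)=(0.9998,-0.0201)
member 4 (2-3): L=4.5219, (cx,cy)=(0.4007,0.9162)
member 5 (2-4): L=3.8950, (cx,cy)=(1.0000,0.0000)
member 6 (3-4): L=4.6372, (cx,cy)=(0.4492,-0.8934)
member 7 (3-5): L=3.8329, (cx,cy)=(0.9969,0.0788)
member 8 (4-5): L=4.7727, (cx,cy)=(0.3642,0.9313)
solve A·x = −loads:
  F[0-1] = +1072.9228 N (tension)
  F[0-2] = -526.7949 N (compression)
  F[1-2] = -1053.0268 N (compression)
  F[1-3] = +866.4110 N (tension)
  F[2-3] = +1067.9357 N (tension)
  F[2-4] = -1343.9738 N (compression)
  F[3-4] = -924.4705 N (compression)
  F[3-5] = +1714.7737 N (tension)
  F[4-5] = -4831.0348 N (compression)
  Rx@0 = +49.8000 N
  Ry@0 = -961.0615 N
  Ry@4 = +5325.2815 N

1714.774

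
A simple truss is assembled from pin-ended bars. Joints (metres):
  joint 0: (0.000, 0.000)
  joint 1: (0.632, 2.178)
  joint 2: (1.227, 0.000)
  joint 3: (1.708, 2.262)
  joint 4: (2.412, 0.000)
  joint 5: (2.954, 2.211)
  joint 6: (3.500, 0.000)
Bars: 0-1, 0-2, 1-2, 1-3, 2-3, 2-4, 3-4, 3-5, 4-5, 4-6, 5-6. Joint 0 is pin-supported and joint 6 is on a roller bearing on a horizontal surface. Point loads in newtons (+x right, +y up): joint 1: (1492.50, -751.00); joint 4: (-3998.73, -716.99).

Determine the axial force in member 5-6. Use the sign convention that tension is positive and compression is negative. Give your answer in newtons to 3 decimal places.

N=7 nodes, M=11 members, R=3 reactions → 2N=14, M+R=14
member 0 (0-1): L=2.2678, (cx,cy)=(0.2787,0.9604)
member 1 (0-2): L=1.2270, (cx,cy)=(1.0000,0.0000)
member 2 (1-2): L=2.2578, (cx,cy)=(0.2635,-0.9647)
member 3 (1-3): L=1.0793, (cx,cy)=(0.9970,0.0778)
member 4 (2-3): L=2.3126, (cx,cy)=(0.2080,0.9781)
member 5 (2-4): L=1.1850, (cx,cy)=(1.0000,0.0000)
member 6 (3-4): L=2.3690, (cx,cy)=(0.2972,-0.9548)
member 7 (3-5): L=1.2470, (cx,cy)=(0.9992,-0.0409)
member 8 (4-5): L=2.2765, (cx,cy)=(0.2381,0.9712)
member 9 (4-6): L=1.0880, (cx,cy)=(1.0000,0.0000)
member 10 (5-6): L=2.2774, (cx,cy)=(0.2397,-0.9708)
solve A·x = −loads:
  F[0-1] = +94.2218 N (tension)
  F[0-2] = -2532.4876 N (compression)
  F[1-2] = -970.2909 N (compression)
  F[1-3] = -1214.2252 N (compression)
  F[2-3] = +956.9200 N (tension)
  F[2-4] = -2987.2209 N (compression)
  F[3-4] = -848.7534 N (compression)
  F[3-5] = -759.9215 N (compression)
  F[4-5] = +1572.6241 N (tension)
  F[4-6] = +384.8619 N (tension)
  F[5-6] = -1605.2962 N (compression)
  Rx@0 = +2506.2300 N
  Ry@0 = -90.4891 N
  Ry@6 = +1558.4791 N

-1605.296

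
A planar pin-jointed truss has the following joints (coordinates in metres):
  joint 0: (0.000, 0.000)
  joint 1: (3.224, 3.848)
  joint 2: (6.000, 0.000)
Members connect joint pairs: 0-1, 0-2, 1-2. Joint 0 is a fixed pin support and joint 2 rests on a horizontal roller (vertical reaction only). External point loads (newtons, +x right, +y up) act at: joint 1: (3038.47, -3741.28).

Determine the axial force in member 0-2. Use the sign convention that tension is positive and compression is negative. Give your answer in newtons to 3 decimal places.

N=3 nodes, M=3 members, R=3 reactions → 2N=6, M+R=6
member 0 (0-1): L=5.0201, (cx,cy)=(0.6422,0.7665)
member 1 (0-2): L=6.0000, (cx,cy)=(1.0000,0.0000)
member 2 (1-2): L=4.7448, (cx,cy)=(0.5851,-0.8110)
solve A·x = −loads:
  F[0-1] = +284.0192 N (tension)
  F[0-2] = +2856.0672 N (tension)
  F[1-2] = -4881.6692 N (compression)
  Rx@0 = -3038.4700 N
  Ry@0 = -217.7065 N
  Ry@2 = +3958.9865 N

2856.067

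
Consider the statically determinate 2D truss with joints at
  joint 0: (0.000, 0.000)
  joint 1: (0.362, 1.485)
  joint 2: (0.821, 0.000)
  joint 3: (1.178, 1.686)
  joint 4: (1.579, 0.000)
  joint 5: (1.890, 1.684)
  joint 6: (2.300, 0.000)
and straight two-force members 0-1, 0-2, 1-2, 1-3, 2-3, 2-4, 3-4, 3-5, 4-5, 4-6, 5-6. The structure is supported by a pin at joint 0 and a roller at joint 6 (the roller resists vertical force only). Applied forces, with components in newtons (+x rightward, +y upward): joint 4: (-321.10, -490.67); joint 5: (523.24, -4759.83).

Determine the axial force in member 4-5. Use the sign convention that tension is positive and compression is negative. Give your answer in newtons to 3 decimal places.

N=7 nodes, M=11 members, R=3 reactions → 2N=14, M+R=14
member 0 (0-1): L=1.5285, (cx,cy)=(0.2368,0.9715)
member 1 (0-2): L=0.8210, (cx,cy)=(1.0000,0.0000)
member 2 (1-2): L=1.5543, (cx,cy)=(0.2953,-0.9554)
member 3 (1-3): L=0.8404, (cx,cy)=(0.9710,0.2392)
member 4 (2-3): L=1.7234, (cx,cy)=(0.2072,0.9783)
member 5 (2-4): L=0.7580, (cx,cy)=(1.0000,0.0000)
member 6 (3-4): L=1.7330, (cx,cy)=(0.2314,-0.9729)
member 7 (3-5): L=0.7120, (cx,cy)=(1.0000,-0.0028)
member 8 (4-5): L=1.7125, (cx,cy)=(0.1816,0.9834)
member 9 (4-6): L=0.7210, (cx,cy)=(1.0000,0.0000)
member 10 (5-6): L=1.7332, (cx,cy)=(0.2366,-0.9716)
solve A·x = −loads:
  F[0-1] = -637.3355 N (compression)
  F[0-2] = +353.0838 N (tension)
  F[1-2] = +566.0903 N (tension)
  F[1-3] = -327.6225 N (compression)
  F[2-3] = -552.8358 N (compression)
  F[2-4] = +634.7742 N (tension)
  F[3-4] = +638.1514 N (tension)
  F[3-5] = -580.2961 N (compression)
  F[4-5] = -132.3643 N (compression)
  F[4-6] = +1127.5723 N (tension)
  F[5-6] = -4766.5847 N (compression)
  Rx@0 = -202.1400 N
  Ry@0 = +619.2031 N
  Ry@6 = +4631.2969 N

-132.364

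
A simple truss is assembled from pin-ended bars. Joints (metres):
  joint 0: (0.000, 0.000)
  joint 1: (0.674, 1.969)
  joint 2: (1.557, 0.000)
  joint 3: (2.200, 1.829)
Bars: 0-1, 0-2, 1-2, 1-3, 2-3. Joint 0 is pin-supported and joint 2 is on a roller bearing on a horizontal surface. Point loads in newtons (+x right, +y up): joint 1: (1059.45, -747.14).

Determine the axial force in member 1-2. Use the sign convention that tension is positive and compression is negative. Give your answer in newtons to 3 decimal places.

N=4 nodes, M=5 members, R=3 reactions → 2N=8, M+R=8
member 0 (0-1): L=2.0812, (cx,cy)=(0.3239,0.9461)
member 1 (0-2): L=1.5570, (cx,cy)=(1.0000,0.0000)
member 2 (1-2): L=2.1579, (cx,cy)=(0.4092,-0.9124)
member 3 (1-3): L=1.5324, (cx,cy)=(0.9958,-0.0914)
member 4 (2-3): L=1.9387, (cx,cy)=(0.3317,0.9434)
solve A·x = −loads:
  F[0-1] = +968.2609 N (tension)
  F[0-2] = +745.8715 N (tension)
  F[1-2] = -1822.8045 N (compression)
  F[1-3] = +0.0000 N (tension)
  F[2-3] = -0.0000 N (compression)
  Rx@0 = -1059.4500 N
  Ry@0 = -916.0773 N
  Ry@2 = +1663.2173 N

-1822.804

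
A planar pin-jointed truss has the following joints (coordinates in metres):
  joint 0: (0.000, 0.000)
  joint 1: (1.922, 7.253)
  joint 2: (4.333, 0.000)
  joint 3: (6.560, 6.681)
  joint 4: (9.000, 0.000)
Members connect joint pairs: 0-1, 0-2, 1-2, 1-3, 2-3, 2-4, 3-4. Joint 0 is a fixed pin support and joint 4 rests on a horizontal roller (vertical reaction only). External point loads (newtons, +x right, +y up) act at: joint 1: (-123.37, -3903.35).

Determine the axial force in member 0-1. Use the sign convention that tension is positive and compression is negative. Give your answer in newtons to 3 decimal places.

N=5 nodes, M=7 members, R=3 reactions → 2N=10, M+R=10
member 0 (0-1): L=7.5033, (cx,cy)=(0.2562,0.9666)
member 1 (0-2): L=4.3330, (cx,cy)=(1.0000,0.0000)
member 2 (1-2): L=7.6432, (cx,cy)=(0.3154,-0.9489)
member 3 (1-3): L=4.6731, (cx,cy)=(0.9925,-0.1224)
member 4 (2-3): L=7.0424, (cx,cy)=(0.3162,0.9487)
member 5 (2-4): L=4.6670, (cx,cy)=(1.0000,0.0000)
member 6 (3-4): L=7.1126, (cx,cy)=(0.3431,-0.9393)
solve A·x = −loads:
  F[0-1] = -3278.5757 N (compression)
  F[0-2] = +716.4458 N (tension)
  F[1-2] = -709.6391 N (compression)
  F[1-3] = -496.3274 N (compression)
  F[2-3] = +709.8346 N (tension)
  F[2-4] = +268.1259 N (tension)
  F[3-4] = -781.5893 N (compression)
  Rx@0 = +123.3700 N
  Ry@0 = +3169.1904 N
  Ry@4 = +734.1596 N

-3278.576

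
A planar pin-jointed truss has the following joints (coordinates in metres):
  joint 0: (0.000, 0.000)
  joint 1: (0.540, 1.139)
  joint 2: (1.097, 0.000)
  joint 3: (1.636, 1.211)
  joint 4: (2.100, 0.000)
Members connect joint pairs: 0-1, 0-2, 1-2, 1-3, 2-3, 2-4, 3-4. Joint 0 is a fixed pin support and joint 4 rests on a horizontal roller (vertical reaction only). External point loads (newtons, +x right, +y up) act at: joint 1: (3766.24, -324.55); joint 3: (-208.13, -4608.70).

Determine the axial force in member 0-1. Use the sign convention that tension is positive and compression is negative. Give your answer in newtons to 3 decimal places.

N=5 nodes, M=7 members, R=3 reactions → 2N=10, M+R=10
member 0 (0-1): L=1.2605, (cx,cy)=(0.4284,0.9036)
member 1 (0-2): L=1.0970, (cx,cy)=(1.0000,0.0000)
member 2 (1-2): L=1.2679, (cx,cy)=(0.4393,-0.8983)
member 3 (1-3): L=1.0984, (cx,cy)=(0.9978,0.0656)
member 4 (2-3): L=1.3255, (cx,cy)=(0.4066,0.9136)
member 5 (2-4): L=1.0030, (cx,cy)=(1.0000,0.0000)
member 6 (3-4): L=1.2968, (cx,cy)=(0.3578,-0.9338)
solve A·x = −loads:
  F[0-1] = +734.0895 N (tension)
  F[0-2] = +3243.6310 N (tension)
  F[1-2] = -1309.9993 N (compression)
  F[1-3] = -2882.4661 N (compression)
  F[2-3] = +1288.1214 N (tension)
  F[2-4] = +2144.3496 N (tension)
  F[3-4] = -5993.3134 N (compression)
  Rx@0 = -3558.1100 N
  Ry@0 = -663.3177 N
  Ry@4 = +5596.5677 N

734.089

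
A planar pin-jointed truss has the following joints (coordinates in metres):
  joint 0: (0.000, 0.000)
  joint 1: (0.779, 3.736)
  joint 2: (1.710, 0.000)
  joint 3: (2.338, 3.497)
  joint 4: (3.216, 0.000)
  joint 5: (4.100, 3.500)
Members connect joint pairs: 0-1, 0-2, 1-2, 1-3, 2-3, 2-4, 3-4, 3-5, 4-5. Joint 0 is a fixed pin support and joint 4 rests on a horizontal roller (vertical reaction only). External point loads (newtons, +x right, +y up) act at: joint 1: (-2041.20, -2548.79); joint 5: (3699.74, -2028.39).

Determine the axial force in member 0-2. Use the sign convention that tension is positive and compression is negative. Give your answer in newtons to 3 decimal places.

1599.873

N=6 nodes, M=9 members, R=3 reactions → 2N=12, M+R=12
member 0 (0-1): L=3.8164, (cx,cy)=(0.2041,0.9789)
member 1 (0-2): L=1.7100, (cx,cy)=(1.0000,0.0000)
member 2 (1-2): L=3.8503, (cx,cy)=(0.2418,-0.9703)
member 3 (1-3): L=1.5772, (cx,cy)=(0.9885,-0.1515)
member 4 (2-3): L=3.5529, (cx,cy)=(0.1768,0.9843)
member 5 (2-4): L=1.5060, (cx,cy)=(1.0000,0.0000)
member 6 (3-4): L=3.6055, (cx,cy)=(0.2435,-0.9699)
member 7 (3-5): L=1.7620, (cx,cy)=(1.0000,0.0017)
member 8 (4-5): L=3.6099, (cx,cy)=(0.2449,0.9696)
solve A·x = −loads:
  F[0-1] = +287.4140 N (tension)
  F[0-2] = +1599.8726 N (tension)
  F[1-2] = -3377.4955 N (compression)
  F[1-3] = +2950.6266 N (tension)
  F[2-3] = +3329.6967 N (tension)
  F[2-4] = +194.6463 N (tension)
  F[3-4] = -2910.5949 N (compression)
  F[3-5] = +4213.8716 N (tension)
  F[4-5] = -2099.4876 N (compression)
  Rx@0 = -1658.5400 N
  Ry@0 = -281.3627 N
  Ry@4 = +4858.5427 N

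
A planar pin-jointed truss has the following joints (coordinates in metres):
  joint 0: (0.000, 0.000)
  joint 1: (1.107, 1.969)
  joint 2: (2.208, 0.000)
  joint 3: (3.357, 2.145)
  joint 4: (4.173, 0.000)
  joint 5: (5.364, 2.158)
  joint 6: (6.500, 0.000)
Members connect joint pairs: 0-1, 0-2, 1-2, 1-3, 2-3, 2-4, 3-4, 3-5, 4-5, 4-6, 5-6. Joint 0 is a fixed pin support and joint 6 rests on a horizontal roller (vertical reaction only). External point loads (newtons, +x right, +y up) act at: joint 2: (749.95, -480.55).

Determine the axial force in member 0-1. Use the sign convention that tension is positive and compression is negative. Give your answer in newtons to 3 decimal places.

N=7 nodes, M=11 members, R=3 reactions → 2N=14, M+R=14
member 0 (0-1): L=2.2589, (cx,cy)=(0.4901,0.8717)
member 1 (0-2): L=2.2080, (cx,cy)=(1.0000,0.0000)
member 2 (1-2): L=2.2559, (cx,cy)=(0.4880,-0.8728)
member 3 (1-3): L=2.2569, (cx,cy)=(0.9970,0.0780)
member 4 (2-3): L=2.4334, (cx,cy)=(0.4722,0.8815)
member 5 (2-4): L=1.9650, (cx,cy)=(1.0000,0.0000)
member 6 (3-4): L=2.2950, (cx,cy)=(0.3556,-0.9347)
member 7 (3-5): L=2.0070, (cx,cy)=(1.0000,0.0065)
member 8 (4-5): L=2.4648, (cx,cy)=(0.4832,0.8755)
member 9 (4-6): L=2.3270, (cx,cy)=(1.0000,0.0000)
member 10 (5-6): L=2.4387, (cx,cy)=(0.4658,-0.8849)
solve A·x = −loads:
  F[0-1] = -364.0214 N (compression)
  F[0-2] = +928.3467 N (tension)
  F[1-2] = +332.9955 N (tension)
  F[1-3] = -341.9565 N (compression)
  F[2-3] = +215.4358 N (tension)
  F[2-4] = +239.1891 N (tension)
  F[3-4] = -175.8763 N (compression)
  F[3-5] = -176.6581 N (compression)
  F[4-5] = +187.7567 N (tension)
  F[4-6] = +85.9313 N (tension)
  F[5-6] = -184.4755 N (compression)
  Rx@0 = -749.9500 N
  Ry@0 = +317.3109 N
  Ry@6 = +163.2391 N

-364.021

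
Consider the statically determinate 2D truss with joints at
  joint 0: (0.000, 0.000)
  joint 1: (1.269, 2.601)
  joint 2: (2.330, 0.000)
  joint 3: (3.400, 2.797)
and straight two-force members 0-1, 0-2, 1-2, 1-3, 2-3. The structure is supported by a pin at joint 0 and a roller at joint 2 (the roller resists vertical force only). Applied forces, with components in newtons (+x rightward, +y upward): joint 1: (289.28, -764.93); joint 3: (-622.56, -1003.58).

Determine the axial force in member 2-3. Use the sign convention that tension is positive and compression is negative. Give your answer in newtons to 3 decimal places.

-1050.152

N=4 nodes, M=5 members, R=3 reactions → 2N=8, M+R=8
member 0 (0-1): L=2.8941, (cx,cy)=(0.4385,0.8987)
member 1 (0-2): L=2.3300, (cx,cy)=(1.0000,0.0000)
member 2 (1-2): L=2.8091, (cx,cy)=(0.3777,-0.9259)
member 3 (1-3): L=2.1400, (cx,cy)=(0.9958,0.0916)
member 4 (2-3): L=2.9947, (cx,cy)=(0.3573,0.9340)
solve A·x = −loads:
  F[0-1] = -347.0019 N (compression)
  F[0-2] = -181.1249 N (compression)
  F[1-2] = -513.8802 N (compression)
  F[1-3] = -248.3845 N (compression)
  F[2-3] = -1050.1517 N (compression)
  Rx@0 = +333.2800 N
  Ry@0 = +311.8640 N
  Ry@2 = +1456.6460 N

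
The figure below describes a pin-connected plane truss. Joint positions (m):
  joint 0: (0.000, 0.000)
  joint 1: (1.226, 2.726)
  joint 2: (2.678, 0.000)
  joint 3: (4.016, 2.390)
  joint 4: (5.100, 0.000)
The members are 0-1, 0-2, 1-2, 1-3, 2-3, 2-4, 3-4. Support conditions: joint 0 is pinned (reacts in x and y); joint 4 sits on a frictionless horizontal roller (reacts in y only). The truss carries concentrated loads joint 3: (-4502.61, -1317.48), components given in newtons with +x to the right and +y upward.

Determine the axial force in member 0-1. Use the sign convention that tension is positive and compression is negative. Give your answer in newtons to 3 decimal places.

N=5 nodes, M=7 members, R=3 reactions → 2N=10, M+R=10
member 0 (0-1): L=2.9890, (cx,cy)=(0.4102,0.9120)
member 1 (0-2): L=2.6780, (cx,cy)=(1.0000,0.0000)
member 2 (1-2): L=3.0886, (cx,cy)=(0.4701,-0.8826)
member 3 (1-3): L=2.8102, (cx,cy)=(0.9928,-0.1196)
member 4 (2-3): L=2.7390, (cx,cy)=(0.4885,0.8726)
member 5 (2-4): L=2.4220, (cx,cy)=(1.0000,0.0000)
member 6 (3-4): L=2.6243, (cx,cy)=(0.4131,-0.9107)
solve A·x = −loads:
  F[0-1] = -2620.6709 N (compression)
  F[0-2] = -3427.6897 N (compression)
  F[1-2] = +3050.3230 N (tension)
  F[1-3] = -2527.0595 N (compression)
  F[2-3] = -3085.4051 N (compression)
  F[2-4] = -486.4827 N (compression)
  F[3-4] = +1177.7636 N (tension)
  Rx@0 = +4502.6100 N
  Ry@0 = +2390.0757 N
  Ry@4 = -1072.5957 N

-2620.671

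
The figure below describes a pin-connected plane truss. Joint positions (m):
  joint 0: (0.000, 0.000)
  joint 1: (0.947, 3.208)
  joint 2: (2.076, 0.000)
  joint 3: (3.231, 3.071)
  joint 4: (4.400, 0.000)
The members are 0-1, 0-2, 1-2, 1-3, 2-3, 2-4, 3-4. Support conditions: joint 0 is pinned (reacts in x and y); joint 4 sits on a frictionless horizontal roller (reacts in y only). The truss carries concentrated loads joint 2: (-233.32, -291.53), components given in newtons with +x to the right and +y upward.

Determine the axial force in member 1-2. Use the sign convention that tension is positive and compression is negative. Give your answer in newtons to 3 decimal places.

N=5 nodes, M=7 members, R=3 reactions → 2N=10, M+R=10
member 0 (0-1): L=3.3449, (cx,cy)=(0.2831,0.9591)
member 1 (0-2): L=2.0760, (cx,cy)=(1.0000,0.0000)
member 2 (1-2): L=3.4009, (cx,cy)=(0.3320,-0.9433)
member 3 (1-3): L=2.2881, (cx,cy)=(0.9982,-0.0599)
member 4 (2-3): L=3.2810, (cx,cy)=(0.3520,0.9360)
member 5 (2-4): L=2.3240, (cx,cy)=(1.0000,0.0000)
member 6 (3-4): L=3.2860, (cx,cy)=(0.3558,-0.9346)
solve A·x = −loads:
  F[0-1] = -160.5499 N (compression)
  F[0-2] = -187.8649 N (compression)
  F[1-2] = +169.7113 N (tension)
  F[1-3] = -101.9778 N (compression)
  F[2-3] = +140.4322 N (tension)
  F[2-4] = +52.3592 N (tension)
  F[3-4] = -147.1776 N (compression)
  Rx@0 = +233.3200 N
  Ry@0 = +153.9808 N
  Ry@4 = +137.5492 N

169.711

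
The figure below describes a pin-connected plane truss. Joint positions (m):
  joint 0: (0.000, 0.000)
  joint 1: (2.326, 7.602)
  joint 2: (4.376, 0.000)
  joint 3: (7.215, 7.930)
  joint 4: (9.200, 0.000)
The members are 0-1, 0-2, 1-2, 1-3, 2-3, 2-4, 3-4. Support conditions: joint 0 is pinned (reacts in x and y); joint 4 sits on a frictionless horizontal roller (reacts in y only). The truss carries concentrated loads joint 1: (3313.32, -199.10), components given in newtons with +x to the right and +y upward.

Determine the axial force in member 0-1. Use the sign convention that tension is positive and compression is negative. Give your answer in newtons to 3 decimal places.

2707.529

N=5 nodes, M=7 members, R=3 reactions → 2N=10, M+R=10
member 0 (0-1): L=7.9499, (cx,cy)=(0.2926,0.9562)
member 1 (0-2): L=4.3760, (cx,cy)=(1.0000,0.0000)
member 2 (1-2): L=7.8736, (cx,cy)=(0.2604,-0.9655)
member 3 (1-3): L=4.9000, (cx,cy)=(0.9978,0.0669)
member 4 (2-3): L=8.4229, (cx,cy)=(0.3371,0.9415)
member 5 (2-4): L=4.8240, (cx,cy)=(1.0000,0.0000)
member 6 (3-4): L=8.1747, (cx,cy)=(0.2428,-0.9701)
solve A·x = −loads:
  F[0-1] = +2707.5294 N (tension)
  F[0-2] = +2521.1434 N (tension)
  F[1-2] = -3008.5012 N (compression)
  F[1-3] = -1741.7411 N (compression)
  F[2-3] = +3085.2774 N (tension)
  F[2-4] = +697.9161 N (tension)
  F[3-4] = -2874.1709 N (compression)
  Rx@0 = -3313.3200 N
  Ry@0 = -2589.0484 N
  Ry@4 = +2788.1484 N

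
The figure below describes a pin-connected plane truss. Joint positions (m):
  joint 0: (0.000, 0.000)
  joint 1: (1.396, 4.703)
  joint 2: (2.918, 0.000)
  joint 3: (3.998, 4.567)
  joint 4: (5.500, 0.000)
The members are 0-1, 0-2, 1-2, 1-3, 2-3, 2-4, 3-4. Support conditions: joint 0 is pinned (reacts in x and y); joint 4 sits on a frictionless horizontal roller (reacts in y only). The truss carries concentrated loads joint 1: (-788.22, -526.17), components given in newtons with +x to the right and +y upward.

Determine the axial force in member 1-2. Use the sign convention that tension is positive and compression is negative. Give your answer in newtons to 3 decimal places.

551.464

N=5 nodes, M=7 members, R=3 reactions → 2N=10, M+R=10
member 0 (0-1): L=4.9058, (cx,cy)=(0.2846,0.9587)
member 1 (0-2): L=2.9180, (cx,cy)=(1.0000,0.0000)
member 2 (1-2): L=4.9431, (cx,cy)=(0.3079,-0.9514)
member 3 (1-3): L=2.6056, (cx,cy)=(0.9986,-0.0522)
member 4 (2-3): L=4.6930, (cx,cy)=(0.2301,0.9732)
member 5 (2-4): L=2.5820, (cx,cy)=(1.0000,0.0000)
member 6 (3-4): L=4.8076, (cx,cy)=(0.3124,-0.9499)
solve A·x = −loads:
  F[0-1] = -1112.6158 N (compression)
  F[0-2] = -471.6138 N (compression)
  F[1-2] = +551.4640 N (tension)
  F[1-3] = +302.2294 N (tension)
  F[2-3] = -539.1439 N (compression)
  F[2-4] = -177.7432 N (compression)
  F[3-4] = +568.9261 N (tension)
  Rx@0 = +788.2200 N
  Ry@0 = +1066.6182 N
  Ry@4 = -540.4482 N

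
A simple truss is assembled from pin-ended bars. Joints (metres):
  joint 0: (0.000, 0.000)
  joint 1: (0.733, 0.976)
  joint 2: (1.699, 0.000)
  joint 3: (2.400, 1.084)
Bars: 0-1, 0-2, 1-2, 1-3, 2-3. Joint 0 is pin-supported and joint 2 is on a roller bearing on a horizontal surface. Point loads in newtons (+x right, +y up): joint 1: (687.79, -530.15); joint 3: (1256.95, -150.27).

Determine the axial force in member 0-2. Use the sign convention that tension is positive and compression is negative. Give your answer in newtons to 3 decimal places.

1225.528

N=4 nodes, M=5 members, R=3 reactions → 2N=8, M+R=8
member 0 (0-1): L=1.2206, (cx,cy)=(0.6005,0.7996)
member 1 (0-2): L=1.6990, (cx,cy)=(1.0000,0.0000)
member 2 (1-2): L=1.3732, (cx,cy)=(0.7035,-0.7107)
member 3 (1-3): L=1.6705, (cx,cy)=(0.9979,0.0647)
member 4 (2-3): L=1.2909, (cx,cy)=(0.5430,0.8397)
solve A·x = −loads:
  F[0-1] = +1197.6396 N (tension)
  F[0-2] = +1225.5284 N (tension)
  F[1-2] = -1964.4699 N (compression)
  F[1-3] = +1416.3034 N (tension)
  F[2-3] = -287.9977 N (compression)
  Rx@0 = -1944.7400 N
  Ry@0 = -957.6405 N
  Ry@2 = +1638.0605 N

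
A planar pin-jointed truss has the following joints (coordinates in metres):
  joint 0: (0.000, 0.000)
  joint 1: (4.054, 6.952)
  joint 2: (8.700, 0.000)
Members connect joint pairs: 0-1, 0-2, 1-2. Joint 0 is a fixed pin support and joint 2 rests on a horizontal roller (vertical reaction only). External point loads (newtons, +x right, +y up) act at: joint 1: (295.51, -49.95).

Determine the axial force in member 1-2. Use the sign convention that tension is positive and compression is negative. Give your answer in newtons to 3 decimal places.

N=3 nodes, M=3 members, R=3 reactions → 2N=6, M+R=6
member 0 (0-1): L=8.0477, (cx,cy)=(0.5037,0.8639)
member 1 (0-2): L=8.7000, (cx,cy)=(1.0000,0.0000)
member 2 (1-2): L=8.3616, (cx,cy)=(0.5556,-0.8314)
solve A·x = −loads:
  F[0-1] = +242.4745 N (tension)
  F[0-2] = +173.3641 N (tension)
  F[1-2] = -312.0090 N (compression)
  Rx@0 = -295.5100 N
  Ry@0 = -209.4618 N
  Ry@2 = +259.4118 N

-312.009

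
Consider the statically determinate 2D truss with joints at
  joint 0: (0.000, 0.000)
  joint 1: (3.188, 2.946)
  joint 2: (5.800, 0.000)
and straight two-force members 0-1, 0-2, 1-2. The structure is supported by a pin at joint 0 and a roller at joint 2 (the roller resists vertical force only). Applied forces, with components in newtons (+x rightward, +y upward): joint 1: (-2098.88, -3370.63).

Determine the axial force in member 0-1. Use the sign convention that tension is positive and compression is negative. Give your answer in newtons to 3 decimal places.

N=3 nodes, M=3 members, R=3 reactions → 2N=6, M+R=6
member 0 (0-1): L=4.3408, (cx,cy)=(0.7344,0.6787)
member 1 (0-2): L=5.8000, (cx,cy)=(1.0000,0.0000)
member 2 (1-2): L=3.9372, (cx,cy)=(0.6634,-0.7482)
solve A·x = −loads:
  F[0-1] = -3807.4276 N (compression)
  F[0-2] = +697.4181 N (tension)
  F[1-2] = -1051.2508 N (compression)
  Rx@0 = +2098.8800 N
  Ry@0 = +2584.0321 N
  Ry@2 = +786.5979 N

-3807.428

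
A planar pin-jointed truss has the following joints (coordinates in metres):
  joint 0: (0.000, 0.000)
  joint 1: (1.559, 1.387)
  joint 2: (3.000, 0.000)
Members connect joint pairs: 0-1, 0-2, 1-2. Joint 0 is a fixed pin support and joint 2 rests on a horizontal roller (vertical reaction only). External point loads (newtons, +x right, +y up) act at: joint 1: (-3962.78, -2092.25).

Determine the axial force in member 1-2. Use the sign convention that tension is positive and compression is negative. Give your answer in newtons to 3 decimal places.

1074.082

N=3 nodes, M=3 members, R=3 reactions → 2N=6, M+R=6
member 0 (0-1): L=2.0867, (cx,cy)=(0.7471,0.6647)
member 1 (0-2): L=3.0000, (cx,cy)=(1.0000,0.0000)
member 2 (1-2): L=2.0001, (cx,cy)=(0.7205,-0.6935)
solve A·x = −loads:
  F[0-1] = -4268.3033 N (compression)
  F[0-2] = -773.8520 N (compression)
  F[1-2] = +1074.0822 N (tension)
  Rx@0 = +3962.7800 N
  Ry@0 = +2837.1027 N
  Ry@2 = -744.8527 N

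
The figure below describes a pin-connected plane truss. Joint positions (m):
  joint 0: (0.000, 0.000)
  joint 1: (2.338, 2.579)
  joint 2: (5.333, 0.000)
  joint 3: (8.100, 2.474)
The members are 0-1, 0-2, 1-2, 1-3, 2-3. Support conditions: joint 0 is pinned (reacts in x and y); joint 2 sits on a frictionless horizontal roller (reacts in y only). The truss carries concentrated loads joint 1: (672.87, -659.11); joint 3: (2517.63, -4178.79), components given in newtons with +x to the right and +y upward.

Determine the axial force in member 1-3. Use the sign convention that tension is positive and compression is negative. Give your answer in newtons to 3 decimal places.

7048.852

N=4 nodes, M=5 members, R=3 reactions → 2N=8, M+R=8
member 0 (0-1): L=3.4810, (cx,cy)=(0.6716,0.7409)
member 1 (0-2): L=5.3330, (cx,cy)=(1.0000,0.0000)
member 2 (1-2): L=3.9524, (cx,cy)=(0.7578,-0.6525)
member 3 (1-3): L=5.7630, (cx,cy)=(0.9998,-0.0182)
member 4 (2-3): L=3.7117, (cx,cy)=(0.7455,0.6665)
solve A·x = −loads:
  F[0-1] = +4442.4793 N (tension)
  F[0-2] = +206.7415 N (tension)
  F[1-2] = -6250.9463 N (compression)
  F[1-3] = +7048.8524 N (tension)
  F[2-3] = -6076.7426 N (compression)
  Rx@0 = -3190.5000 N
  Ry@0 = -3291.3231 N
  Ry@2 = +8129.2231 N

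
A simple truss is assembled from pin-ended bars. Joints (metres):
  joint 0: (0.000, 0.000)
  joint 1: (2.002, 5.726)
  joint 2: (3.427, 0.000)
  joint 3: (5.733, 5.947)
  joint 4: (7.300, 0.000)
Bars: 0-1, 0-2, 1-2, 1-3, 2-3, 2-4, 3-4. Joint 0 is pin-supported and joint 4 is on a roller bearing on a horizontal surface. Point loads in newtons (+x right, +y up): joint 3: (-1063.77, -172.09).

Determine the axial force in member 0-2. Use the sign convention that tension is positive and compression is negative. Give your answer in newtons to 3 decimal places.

-747.859

N=5 nodes, M=7 members, R=3 reactions → 2N=10, M+R=10
member 0 (0-1): L=6.0659, (cx,cy)=(0.3300,0.9440)
member 1 (0-2): L=3.4270, (cx,cy)=(1.0000,0.0000)
member 2 (1-2): L=5.9007, (cx,cy)=(0.2415,-0.9704)
member 3 (1-3): L=3.7375, (cx,cy)=(0.9983,0.0591)
member 4 (2-3): L=6.3784, (cx,cy)=(0.3615,0.9324)
member 5 (2-4): L=3.8730, (cx,cy)=(1.0000,0.0000)
member 6 (3-4): L=6.1500, (cx,cy)=(0.2548,-0.9670)
solve A·x = −loads:
  F[0-1] = -957.1832 N (compression)
  F[0-2] = -747.8593 N (compression)
  F[1-2] = +898.5791 N (tension)
  F[1-3] = -533.8504 N (compression)
  F[2-3] = -935.2417 N (compression)
  F[2-4] = -192.7351 N (compression)
  F[3-4] = +756.4249 N (tension)
  Rx@0 = +1063.7700 N
  Ry@0 = +903.5487 N
  Ry@4 = -731.4587 N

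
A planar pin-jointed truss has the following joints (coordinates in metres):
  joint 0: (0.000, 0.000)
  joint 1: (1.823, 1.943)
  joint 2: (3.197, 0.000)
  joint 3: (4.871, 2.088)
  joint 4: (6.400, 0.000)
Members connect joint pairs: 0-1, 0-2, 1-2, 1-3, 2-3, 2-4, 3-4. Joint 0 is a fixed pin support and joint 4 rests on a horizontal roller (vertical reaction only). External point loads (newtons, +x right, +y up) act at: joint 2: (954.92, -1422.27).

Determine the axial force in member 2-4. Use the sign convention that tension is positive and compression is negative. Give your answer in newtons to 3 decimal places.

520.262

N=5 nodes, M=7 members, R=3 reactions → 2N=10, M+R=10
member 0 (0-1): L=2.6643, (cx,cy)=(0.6842,0.7293)
member 1 (0-2): L=3.1970, (cx,cy)=(1.0000,0.0000)
member 2 (1-2): L=2.3797, (cx,cy)=(0.5774,-0.8165)
member 3 (1-3): L=3.0514, (cx,cy)=(0.9989,0.0475)
member 4 (2-3): L=2.6762, (cx,cy)=(0.6255,0.7802)
member 5 (2-4): L=3.2030, (cx,cy)=(1.0000,0.0000)
member 6 (3-4): L=2.5880, (cx,cy)=(0.5908,-0.8068)
solve A·x = −loads:
  F[0-1] = -976.0496 N (compression)
  F[0-2] = +1622.7607 N (tension)
  F[1-2] = +805.7760 N (tension)
  F[1-3] = -1134.3578 N (compression)
  F[2-3] = +979.6966 N (tension)
  F[2-4] = +520.2615 N (tension)
  F[3-4] = -880.5892 N (compression)
  Rx@0 = -954.9200 N
  Ry@0 = +711.8017 N
  Ry@4 = +710.4683 N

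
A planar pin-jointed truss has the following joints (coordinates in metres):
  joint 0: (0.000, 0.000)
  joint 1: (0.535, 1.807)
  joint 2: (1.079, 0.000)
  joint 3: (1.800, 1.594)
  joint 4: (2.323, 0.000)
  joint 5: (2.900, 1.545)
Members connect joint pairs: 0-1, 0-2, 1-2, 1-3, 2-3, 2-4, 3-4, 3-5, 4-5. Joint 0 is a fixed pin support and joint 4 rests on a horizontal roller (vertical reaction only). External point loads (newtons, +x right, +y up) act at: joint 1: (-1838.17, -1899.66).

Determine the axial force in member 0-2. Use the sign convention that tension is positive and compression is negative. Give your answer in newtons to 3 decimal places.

N=6 nodes, M=9 members, R=3 reactions → 2N=12, M+R=12
member 0 (0-1): L=1.8845, (cx,cy)=(0.2839,0.9589)
member 1 (0-2): L=1.0790, (cx,cy)=(1.0000,0.0000)
member 2 (1-2): L=1.8871, (cx,cy)=(0.2883,-0.9575)
member 3 (1-3): L=1.2828, (cx,cy)=(0.9861,-0.1660)
member 4 (2-3): L=1.7495, (cx,cy)=(0.4121,0.9111)
member 5 (2-4): L=1.2440, (cx,cy)=(1.0000,0.0000)
member 6 (3-4): L=1.6776, (cx,cy)=(0.3118,-0.9502)
member 7 (3-5): L=1.1011, (cx,cy)=(0.9990,-0.0445)
member 8 (4-5): L=1.6492, (cx,cy)=(0.3499,0.9368)
solve A·x = −loads:
  F[0-1] = -3016.1132 N (compression)
  F[0-2] = -981.9269 N (compression)
  F[1-2] = +909.8086 N (tension)
  F[1-3] = +729.7854 N (tension)
  F[2-3] = -956.1618 N (compression)
  F[2-4] = -325.5991 N (compression)
  F[3-4] = +1044.4116 N (tension)
  F[3-5] = +0.0000 N (tension)
  F[4-5] = -0.0000 N (compression)
  Rx@0 = +1838.1700 N
  Ry@0 = +2892.0212 N
  Ry@4 = -992.3612 N

-981.927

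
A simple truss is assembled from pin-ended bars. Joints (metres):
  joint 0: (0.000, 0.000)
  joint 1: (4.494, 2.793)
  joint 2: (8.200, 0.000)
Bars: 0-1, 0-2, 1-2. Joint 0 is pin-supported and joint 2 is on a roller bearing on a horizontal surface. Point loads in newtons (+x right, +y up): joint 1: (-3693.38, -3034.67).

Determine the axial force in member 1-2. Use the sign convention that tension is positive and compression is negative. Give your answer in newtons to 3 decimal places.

N=3 nodes, M=3 members, R=3 reactions → 2N=6, M+R=6
member 0 (0-1): L=5.2912, (cx,cy)=(0.8493,0.5279)
member 1 (0-2): L=8.2000, (cx,cy)=(1.0000,0.0000)
member 2 (1-2): L=4.6406, (cx,cy)=(0.7986,-0.6019)
solve A·x = −loads:
  F[0-1] = -4981.5107 N (compression)
  F[0-2] = +537.5835 N (tension)
  F[1-2] = -673.1562 N (compression)
  Rx@0 = +3693.3800 N
  Ry@0 = +2629.5241 N
  Ry@2 = +405.1459 N

-673.156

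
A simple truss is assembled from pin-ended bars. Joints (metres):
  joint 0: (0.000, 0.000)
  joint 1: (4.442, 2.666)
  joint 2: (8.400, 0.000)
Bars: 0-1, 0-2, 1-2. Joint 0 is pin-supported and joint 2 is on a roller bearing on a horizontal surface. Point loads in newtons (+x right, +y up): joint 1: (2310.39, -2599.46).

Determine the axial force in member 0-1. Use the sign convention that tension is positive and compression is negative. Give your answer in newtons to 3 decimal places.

-955.224

N=3 nodes, M=3 members, R=3 reactions → 2N=6, M+R=6
member 0 (0-1): L=5.1806, (cx,cy)=(0.8574,0.5146)
member 1 (0-2): L=8.4000, (cx,cy)=(1.0000,0.0000)
member 2 (1-2): L=4.7721, (cx,cy)=(0.8294,-0.5587)
solve A·x = −loads:
  F[0-1] = -955.2237 N (compression)
  F[0-2] = +3129.4225 N (tension)
  F[1-2] = -3773.1284 N (compression)
  Rx@0 = -2310.3900 N
  Ry@0 = +491.5670 N
  Ry@2 = +2107.8930 N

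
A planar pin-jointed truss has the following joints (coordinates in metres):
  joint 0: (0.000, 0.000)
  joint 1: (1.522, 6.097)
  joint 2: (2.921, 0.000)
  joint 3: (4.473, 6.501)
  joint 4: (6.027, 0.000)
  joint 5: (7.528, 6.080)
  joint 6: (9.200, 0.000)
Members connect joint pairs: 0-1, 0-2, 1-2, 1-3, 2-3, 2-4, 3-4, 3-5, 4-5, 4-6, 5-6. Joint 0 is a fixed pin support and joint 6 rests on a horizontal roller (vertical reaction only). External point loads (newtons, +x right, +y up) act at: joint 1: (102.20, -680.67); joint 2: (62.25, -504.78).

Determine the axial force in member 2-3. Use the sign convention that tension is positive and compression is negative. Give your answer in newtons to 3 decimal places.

N=7 nodes, M=11 members, R=3 reactions → 2N=14, M+R=14
member 0 (0-1): L=6.2841, (cx,cy)=(0.2422,0.9702)
member 1 (0-2): L=2.9210, (cx,cy)=(1.0000,0.0000)
member 2 (1-2): L=6.2554, (cx,cy)=(0.2236,-0.9747)
member 3 (1-3): L=2.9785, (cx,cy)=(0.9908,0.1356)
member 4 (2-3): L=6.6837, (cx,cy)=(0.2322,0.9727)
member 5 (2-4): L=3.1060, (cx,cy)=(1.0000,0.0000)
member 6 (3-4): L=6.6842, (cx,cy)=(0.2325,-0.9726)
member 7 (3-5): L=3.0839, (cx,cy)=(0.9906,-0.1365)
member 8 (4-5): L=6.2625, (cx,cy)=(0.2397,0.9709)
member 9 (4-6): L=3.1730, (cx,cy)=(1.0000,0.0000)
member 10 (5-6): L=6.3057, (cx,cy)=(0.2652,-0.9642)
solve A·x = −loads:
  F[0-1] = -870.7719 N (compression)
  F[0-2] = +375.3498 N (tension)
  F[1-2] = +120.6738 N (tension)
  F[1-3] = -343.2601 N (compression)
  F[2-3] = +398.0428 N (tension)
  F[2-4] = +247.6595 N (tension)
  F[3-4] = -325.8428 N (compression)
  F[3-5] = -173.5289 N (compression)
  F[4-5] = +326.4290 N (tension)
  F[4-6] = +93.6661 N (tension)
  F[5-6] = -353.2482 N (compression)
  Rx@0 = -164.4500 N
  Ry@0 = +844.8461 N
  Ry@6 = +340.6039 N

398.043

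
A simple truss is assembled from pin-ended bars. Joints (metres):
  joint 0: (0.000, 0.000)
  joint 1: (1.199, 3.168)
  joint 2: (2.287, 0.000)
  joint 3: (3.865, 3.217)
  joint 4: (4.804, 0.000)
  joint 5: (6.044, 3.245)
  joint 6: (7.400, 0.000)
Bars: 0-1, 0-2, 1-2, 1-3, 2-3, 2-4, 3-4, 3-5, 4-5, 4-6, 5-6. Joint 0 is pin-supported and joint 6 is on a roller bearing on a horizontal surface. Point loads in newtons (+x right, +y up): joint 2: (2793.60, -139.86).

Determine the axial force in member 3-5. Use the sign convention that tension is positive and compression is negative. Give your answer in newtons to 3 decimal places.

N=7 nodes, M=11 members, R=3 reactions → 2N=14, M+R=14
member 0 (0-1): L=3.3873, (cx,cy)=(0.3540,0.9353)
member 1 (0-2): L=2.2870, (cx,cy)=(1.0000,0.0000)
member 2 (1-2): L=3.3496, (cx,cy)=(0.3248,-0.9458)
member 3 (1-3): L=2.6665, (cx,cy)=(0.9998,0.0184)
member 4 (2-3): L=3.5832, (cx,cy)=(0.4404,0.8978)
member 5 (2-4): L=2.5170, (cx,cy)=(1.0000,0.0000)
member 6 (3-4): L=3.3512, (cx,cy)=(0.2802,-0.9599)
member 7 (3-5): L=2.1792, (cx,cy)=(0.9999,0.0128)
member 8 (4-5): L=3.4738, (cx,cy)=(0.3570,0.9341)
member 9 (4-6): L=2.5960, (cx,cy)=(1.0000,0.0000)
member 10 (5-6): L=3.5169, (cx,cy)=(0.3856,-0.9227)
solve A·x = −loads:
  F[0-1] = -103.3253 N (compression)
  F[0-2] = +2830.1739 N (tension)
  F[1-2] = +100.8286 N (tension)
  F[1-3] = -69.3361 N (compression)
  F[2-3] = +49.5635 N (tension)
  F[2-4] = +47.4970 N (tension)
  F[3-4] = -45.4931 N (compression)
  F[3-5] = -34.7529 N (compression)
  F[4-5] = +46.7507 N (tension)
  F[4-6] = +18.0623 N (tension)
  F[5-6] = -46.8464 N (compression)
  Rx@0 = -2793.6000 N
  Ry@0 = +96.6357 N
  Ry@6 = +43.2243 N

-34.753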